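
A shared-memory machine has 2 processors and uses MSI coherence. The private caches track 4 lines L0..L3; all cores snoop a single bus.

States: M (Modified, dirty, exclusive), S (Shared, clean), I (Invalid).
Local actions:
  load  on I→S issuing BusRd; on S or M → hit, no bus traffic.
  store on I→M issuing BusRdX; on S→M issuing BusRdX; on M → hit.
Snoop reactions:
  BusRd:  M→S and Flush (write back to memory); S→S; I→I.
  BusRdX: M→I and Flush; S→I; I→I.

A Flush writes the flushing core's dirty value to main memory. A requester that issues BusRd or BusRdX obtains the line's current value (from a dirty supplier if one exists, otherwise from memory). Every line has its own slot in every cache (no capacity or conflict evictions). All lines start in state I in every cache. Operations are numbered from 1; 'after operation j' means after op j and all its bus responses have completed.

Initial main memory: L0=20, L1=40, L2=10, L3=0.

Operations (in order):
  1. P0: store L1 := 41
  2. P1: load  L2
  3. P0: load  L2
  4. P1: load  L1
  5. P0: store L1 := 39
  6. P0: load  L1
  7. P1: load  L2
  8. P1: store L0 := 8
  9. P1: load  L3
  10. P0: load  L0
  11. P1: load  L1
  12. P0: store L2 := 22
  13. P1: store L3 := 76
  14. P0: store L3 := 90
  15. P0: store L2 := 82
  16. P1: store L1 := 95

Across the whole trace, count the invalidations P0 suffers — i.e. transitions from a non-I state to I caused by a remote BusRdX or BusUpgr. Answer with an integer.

invalidations = 1

[1] P0: store L1 := 41 | P0:M(41), P1:I | bus: BusRdX
[2] P1: load  L2 | P0:I, P1:S(10) | bus: BusRd
[3] P0: load  L2 | P0:S(10), P1:S(10) | bus: BusRd
[4] P1: load  L1 | P0:S(41), P1:S(41) | bus: BusRd,Flush
[5] P0: store L1 := 39 | P0:M(39), P1:I | bus: BusRdX
[6] P0: load  L1 | P0:M(39), P1:I | bus: none
[7] P1: load  L2 | P0:S(10), P1:S(10) | bus: none
[8] P1: store L0 := 8 | P0:I, P1:M(8) | bus: BusRdX
[9] P1: load  L3 | P0:I, P1:S(0) | bus: BusRd
[10] P0: load  L0 | P0:S(8), P1:S(8) | bus: BusRd,Flush
[11] P1: load  L1 | P0:S(39), P1:S(39) | bus: BusRd,Flush
[12] P0: store L2 := 22 | P0:M(22), P1:I | bus: BusRdX
[13] P1: store L3 := 76 | P0:I, P1:M(76) | bus: BusRdX
[14] P0: store L3 := 90 | P0:M(90), P1:I | bus: BusRdX,Flush
[15] P0: store L2 := 82 | P0:M(82), P1:I | bus: none
[16] P1: store L1 := 95 | P0:I, P1:M(95) | bus: BusRdX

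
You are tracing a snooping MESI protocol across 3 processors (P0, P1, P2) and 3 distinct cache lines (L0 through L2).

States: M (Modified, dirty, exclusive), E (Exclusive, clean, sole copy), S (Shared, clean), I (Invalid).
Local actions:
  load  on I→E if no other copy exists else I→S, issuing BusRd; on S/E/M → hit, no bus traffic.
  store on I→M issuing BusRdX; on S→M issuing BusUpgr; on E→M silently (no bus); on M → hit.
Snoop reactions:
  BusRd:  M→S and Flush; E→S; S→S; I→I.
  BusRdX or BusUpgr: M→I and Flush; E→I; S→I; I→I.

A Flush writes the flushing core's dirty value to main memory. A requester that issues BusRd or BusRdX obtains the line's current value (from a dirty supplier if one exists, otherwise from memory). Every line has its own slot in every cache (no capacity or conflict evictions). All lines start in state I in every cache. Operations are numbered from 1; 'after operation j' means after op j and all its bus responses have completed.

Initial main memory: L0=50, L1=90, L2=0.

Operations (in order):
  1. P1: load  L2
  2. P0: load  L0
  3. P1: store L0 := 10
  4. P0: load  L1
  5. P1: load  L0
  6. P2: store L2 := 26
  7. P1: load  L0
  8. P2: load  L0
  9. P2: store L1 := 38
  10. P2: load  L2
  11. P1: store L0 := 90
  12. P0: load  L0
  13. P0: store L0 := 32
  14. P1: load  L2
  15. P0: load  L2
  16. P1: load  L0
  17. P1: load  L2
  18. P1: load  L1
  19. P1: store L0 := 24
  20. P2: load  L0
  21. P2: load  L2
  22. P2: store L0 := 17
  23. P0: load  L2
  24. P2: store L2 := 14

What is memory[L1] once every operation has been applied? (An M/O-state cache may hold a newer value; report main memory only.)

memory[L1] = 38

step 1: P1: load  L2  ⟶  IEI  (L2)  txn=BusRd  M[L2]=0
step 2: P0: load  L0  ⟶  EII  (L0)  txn=BusRd  M[L0]=50
step 3: P1: store L0 := 10  ⟶  IMI  (L0)  txn=BusRdX  M[L0]=50
step 4: P0: load  L1  ⟶  EII  (L1)  txn=BusRd  M[L1]=90
step 5: P1: load  L0  ⟶  IMI  (L0)  txn=∅  M[L0]=50
step 6: P2: store L2 := 26  ⟶  IIM  (L2)  txn=BusRdX  M[L2]=0
step 7: P1: load  L0  ⟶  IMI  (L0)  txn=∅  M[L0]=50
step 8: P2: load  L0  ⟶  ISS  (L0)  txn=BusRd+Flush  M[L0]=10
step 9: P2: store L1 := 38  ⟶  IIM  (L1)  txn=BusRdX  M[L1]=90
step 10: P2: load  L2  ⟶  IIM  (L2)  txn=∅  M[L2]=0
step 11: P1: store L0 := 90  ⟶  IMI  (L0)  txn=BusUpgr  M[L0]=10
step 12: P0: load  L0  ⟶  SSI  (L0)  txn=BusRd+Flush  M[L0]=90
step 13: P0: store L0 := 32  ⟶  MII  (L0)  txn=BusUpgr  M[L0]=90
step 14: P1: load  L2  ⟶  ISS  (L2)  txn=BusRd+Flush  M[L2]=26
step 15: P0: load  L2  ⟶  SSS  (L2)  txn=BusRd  M[L2]=26
step 16: P1: load  L0  ⟶  SSI  (L0)  txn=BusRd+Flush  M[L0]=32
step 17: P1: load  L2  ⟶  SSS  (L2)  txn=∅  M[L2]=26
step 18: P1: load  L1  ⟶  ISS  (L1)  txn=BusRd+Flush  M[L1]=38
step 19: P1: store L0 := 24  ⟶  IMI  (L0)  txn=BusUpgr  M[L0]=32
step 20: P2: load  L0  ⟶  ISS  (L0)  txn=BusRd+Flush  M[L0]=24
step 21: P2: load  L2  ⟶  SSS  (L2)  txn=∅  M[L2]=26
step 22: P2: store L0 := 17  ⟶  IIM  (L0)  txn=BusUpgr  M[L0]=24
step 23: P0: load  L2  ⟶  SSS  (L2)  txn=∅  M[L2]=26
step 24: P2: store L2 := 14  ⟶  IIM  (L2)  txn=BusUpgr  M[L2]=26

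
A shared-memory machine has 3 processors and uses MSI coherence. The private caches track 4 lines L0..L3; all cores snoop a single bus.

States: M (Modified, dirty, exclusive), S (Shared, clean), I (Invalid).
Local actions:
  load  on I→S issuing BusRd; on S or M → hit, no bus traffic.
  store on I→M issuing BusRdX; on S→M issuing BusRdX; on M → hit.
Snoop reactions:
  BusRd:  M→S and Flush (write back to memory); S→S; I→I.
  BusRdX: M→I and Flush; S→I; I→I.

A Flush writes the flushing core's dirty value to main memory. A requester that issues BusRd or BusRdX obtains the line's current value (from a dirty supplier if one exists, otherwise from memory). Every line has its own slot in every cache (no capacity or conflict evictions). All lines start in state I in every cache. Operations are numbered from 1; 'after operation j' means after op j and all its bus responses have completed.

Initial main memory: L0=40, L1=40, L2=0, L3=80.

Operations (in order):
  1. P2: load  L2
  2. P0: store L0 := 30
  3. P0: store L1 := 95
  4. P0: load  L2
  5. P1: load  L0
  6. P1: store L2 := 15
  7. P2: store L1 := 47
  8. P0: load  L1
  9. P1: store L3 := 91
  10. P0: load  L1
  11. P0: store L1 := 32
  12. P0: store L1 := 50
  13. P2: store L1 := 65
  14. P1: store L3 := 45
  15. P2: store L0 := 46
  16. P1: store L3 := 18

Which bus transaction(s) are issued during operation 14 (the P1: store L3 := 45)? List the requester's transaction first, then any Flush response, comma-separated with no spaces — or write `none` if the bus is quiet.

1. P2: load  L2  bus=[BusRd]  L2: P0=I P1=I P2=S  mem[L2]=0
2. P0: store L0 := 30  bus=[BusRdX]  L0: P0=M P1=I P2=I  mem[L0]=40
3. P0: store L1 := 95  bus=[BusRdX]  L1: P0=M P1=I P2=I  mem[L1]=40
4. P0: load  L2  bus=[BusRd]  L2: P0=S P1=I P2=S  mem[L2]=0
5. P1: load  L0  bus=[BusRd,Flush]  L0: P0=S P1=S P2=I  mem[L0]=30
6. P1: store L2 := 15  bus=[BusRdX]  L2: P0=I P1=M P2=I  mem[L2]=0
7. P2: store L1 := 47  bus=[BusRdX,Flush]  L1: P0=I P1=I P2=M  mem[L1]=95
8. P0: load  L1  bus=[BusRd,Flush]  L1: P0=S P1=I P2=S  mem[L1]=47
9. P1: store L3 := 91  bus=[BusRdX]  L3: P0=I P1=M P2=I  mem[L3]=80
10. P0: load  L1  bus=[-]  L1: P0=S P1=I P2=S  mem[L1]=47
11. P0: store L1 := 32  bus=[BusRdX]  L1: P0=M P1=I P2=I  mem[L1]=47
12. P0: store L1 := 50  bus=[-]  L1: P0=M P1=I P2=I  mem[L1]=47
13. P2: store L1 := 65  bus=[BusRdX,Flush]  L1: P0=I P1=I P2=M  mem[L1]=50
14. P1: store L3 := 45  bus=[-]  L3: P0=I P1=M P2=I  mem[L3]=80
15. P2: store L0 := 46  bus=[BusRdX]  L0: P0=I P1=I P2=M  mem[L0]=30
16. P1: store L3 := 18  bus=[-]  L3: P0=I P1=M P2=I  mem[L3]=80

bus = none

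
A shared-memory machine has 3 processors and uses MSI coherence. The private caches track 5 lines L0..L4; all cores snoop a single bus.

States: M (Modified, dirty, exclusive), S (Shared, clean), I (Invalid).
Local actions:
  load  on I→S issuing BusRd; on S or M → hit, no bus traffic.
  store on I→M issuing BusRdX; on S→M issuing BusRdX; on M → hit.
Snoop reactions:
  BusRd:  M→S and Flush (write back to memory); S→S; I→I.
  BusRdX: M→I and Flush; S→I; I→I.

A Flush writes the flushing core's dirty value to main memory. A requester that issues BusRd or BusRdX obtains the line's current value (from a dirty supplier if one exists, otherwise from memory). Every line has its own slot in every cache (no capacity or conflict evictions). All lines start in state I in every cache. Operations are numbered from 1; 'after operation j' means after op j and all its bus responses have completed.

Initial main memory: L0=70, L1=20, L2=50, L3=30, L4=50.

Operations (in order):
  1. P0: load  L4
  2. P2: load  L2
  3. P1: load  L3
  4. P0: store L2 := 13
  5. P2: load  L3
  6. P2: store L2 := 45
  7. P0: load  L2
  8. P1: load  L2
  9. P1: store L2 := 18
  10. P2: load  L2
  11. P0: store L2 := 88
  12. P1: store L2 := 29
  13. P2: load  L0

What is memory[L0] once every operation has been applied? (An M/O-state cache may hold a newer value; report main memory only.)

  op1 P0: load  L4 → S/I/I on L4; bus BusRd; mem=50
  op2 P2: load  L2 → I/I/S on L2; bus BusRd; mem=50
  op3 P1: load  L3 → I/S/I on L3; bus BusRd; mem=30
  op4 P0: store L2 := 13 → M/I/I on L2; bus BusRdX; mem=50
  op5 P2: load  L3 → I/S/S on L3; bus BusRd; mem=30
  op6 P2: store L2 := 45 → I/I/M on L2; bus BusRdX Flush; mem=13
  op7 P0: load  L2 → S/I/S on L2; bus BusRd Flush; mem=45
  op8 P1: load  L2 → S/S/S on L2; bus BusRd; mem=45
  op9 P1: store L2 := 18 → I/M/I on L2; bus BusRdX; mem=45
  op10 P2: load  L2 → I/S/S on L2; bus BusRd Flush; mem=18
  op11 P0: store L2 := 88 → M/I/I on L2; bus BusRdX; mem=18
  op12 P1: store L2 := 29 → I/M/I on L2; bus BusRdX Flush; mem=88
  op13 P2: load  L0 → I/I/S on L0; bus BusRd; mem=70

memory[L0] = 70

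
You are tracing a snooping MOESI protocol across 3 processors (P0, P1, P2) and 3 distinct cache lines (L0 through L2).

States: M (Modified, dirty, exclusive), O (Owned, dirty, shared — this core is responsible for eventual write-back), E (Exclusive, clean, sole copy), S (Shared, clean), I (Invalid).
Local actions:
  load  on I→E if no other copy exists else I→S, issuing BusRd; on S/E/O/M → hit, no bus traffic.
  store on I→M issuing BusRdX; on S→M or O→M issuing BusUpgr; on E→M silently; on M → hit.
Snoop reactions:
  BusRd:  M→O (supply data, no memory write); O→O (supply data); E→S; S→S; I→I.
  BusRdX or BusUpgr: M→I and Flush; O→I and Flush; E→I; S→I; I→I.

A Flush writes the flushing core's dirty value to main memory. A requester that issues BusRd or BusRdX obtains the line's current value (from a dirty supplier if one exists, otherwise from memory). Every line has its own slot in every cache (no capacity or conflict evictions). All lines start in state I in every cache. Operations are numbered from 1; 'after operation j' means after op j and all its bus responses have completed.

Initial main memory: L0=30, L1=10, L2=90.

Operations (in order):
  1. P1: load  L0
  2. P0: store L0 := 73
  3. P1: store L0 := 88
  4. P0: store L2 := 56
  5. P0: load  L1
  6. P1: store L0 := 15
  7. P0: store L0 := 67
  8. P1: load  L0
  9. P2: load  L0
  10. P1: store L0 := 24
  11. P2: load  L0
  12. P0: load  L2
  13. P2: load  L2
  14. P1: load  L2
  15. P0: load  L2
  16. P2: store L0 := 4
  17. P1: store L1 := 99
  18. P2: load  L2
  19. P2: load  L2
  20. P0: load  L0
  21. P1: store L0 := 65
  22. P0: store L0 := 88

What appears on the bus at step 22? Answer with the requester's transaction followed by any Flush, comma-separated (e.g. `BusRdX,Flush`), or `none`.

[1] P1: load  L0 | P0:I, P1:E(30), P2:I | bus: BusRd
[2] P0: store L0 := 73 | P0:M(73), P1:I, P2:I | bus: BusRdX
[3] P1: store L0 := 88 | P0:I, P1:M(88), P2:I | bus: BusRdX,Flush
[4] P0: store L2 := 56 | P0:M(56), P1:I, P2:I | bus: BusRdX
[5] P0: load  L1 | P0:E(10), P1:I, P2:I | bus: BusRd
[6] P1: store L0 := 15 | P0:I, P1:M(15), P2:I | bus: none
[7] P0: store L0 := 67 | P0:M(67), P1:I, P2:I | bus: BusRdX,Flush
[8] P1: load  L0 | P0:O(67), P1:S(67), P2:I | bus: BusRd
[9] P2: load  L0 | P0:O(67), P1:S(67), P2:S(67) | bus: BusRd
[10] P1: store L0 := 24 | P0:I, P1:M(24), P2:I | bus: BusUpgr,Flush
[11] P2: load  L0 | P0:I, P1:O(24), P2:S(24) | bus: BusRd
[12] P0: load  L2 | P0:M(56), P1:I, P2:I | bus: none
[13] P2: load  L2 | P0:O(56), P1:I, P2:S(56) | bus: BusRd
[14] P1: load  L2 | P0:O(56), P1:S(56), P2:S(56) | bus: BusRd
[15] P0: load  L2 | P0:O(56), P1:S(56), P2:S(56) | bus: none
[16] P2: store L0 := 4 | P0:I, P1:I, P2:M(4) | bus: BusUpgr,Flush
[17] P1: store L1 := 99 | P0:I, P1:M(99), P2:I | bus: BusRdX
[18] P2: load  L2 | P0:O(56), P1:S(56), P2:S(56) | bus: none
[19] P2: load  L2 | P0:O(56), P1:S(56), P2:S(56) | bus: none
[20] P0: load  L0 | P0:S(4), P1:I, P2:O(4) | bus: BusRd
[21] P1: store L0 := 65 | P0:I, P1:M(65), P2:I | bus: BusRdX,Flush
[22] P0: store L0 := 88 | P0:M(88), P1:I, P2:I | bus: BusRdX,Flush

bus = BusRdX,Flush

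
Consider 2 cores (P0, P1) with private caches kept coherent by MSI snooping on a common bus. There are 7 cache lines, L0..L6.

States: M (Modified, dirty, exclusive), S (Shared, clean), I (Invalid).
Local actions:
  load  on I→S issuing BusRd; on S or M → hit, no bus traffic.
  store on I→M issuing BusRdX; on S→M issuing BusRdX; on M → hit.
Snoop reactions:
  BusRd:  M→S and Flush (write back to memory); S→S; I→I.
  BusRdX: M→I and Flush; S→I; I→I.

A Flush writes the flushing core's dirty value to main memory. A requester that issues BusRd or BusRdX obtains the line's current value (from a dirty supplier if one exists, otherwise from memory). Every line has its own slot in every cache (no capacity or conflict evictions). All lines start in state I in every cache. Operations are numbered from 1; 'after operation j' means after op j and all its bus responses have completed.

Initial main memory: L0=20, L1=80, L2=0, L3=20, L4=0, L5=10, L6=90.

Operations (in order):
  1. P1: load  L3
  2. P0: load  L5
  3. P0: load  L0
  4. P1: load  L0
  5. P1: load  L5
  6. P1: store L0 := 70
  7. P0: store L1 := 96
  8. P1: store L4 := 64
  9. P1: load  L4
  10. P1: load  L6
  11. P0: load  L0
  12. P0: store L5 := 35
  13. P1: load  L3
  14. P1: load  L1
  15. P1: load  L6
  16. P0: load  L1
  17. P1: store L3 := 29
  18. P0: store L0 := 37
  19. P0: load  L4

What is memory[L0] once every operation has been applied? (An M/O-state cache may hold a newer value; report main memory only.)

memory[L0] = 70

  op1 P1: load  L3 → I/S on L3; bus BusRd; mem=20
  op2 P0: load  L5 → S/I on L5; bus BusRd; mem=10
  op3 P0: load  L0 → S/I on L0; bus BusRd; mem=20
  op4 P1: load  L0 → S/S on L0; bus BusRd; mem=20
  op5 P1: load  L5 → S/S on L5; bus BusRd; mem=10
  op6 P1: store L0 := 70 → I/M on L0; bus BusRdX; mem=20
  op7 P0: store L1 := 96 → M/I on L1; bus BusRdX; mem=80
  op8 P1: store L4 := 64 → I/M on L4; bus BusRdX; mem=0
  op9 P1: load  L4 → I/M on L4; bus (none); mem=0
  op10 P1: load  L6 → I/S on L6; bus BusRd; mem=90
  op11 P0: load  L0 → S/S on L0; bus BusRd Flush; mem=70
  op12 P0: store L5 := 35 → M/I on L5; bus BusRdX; mem=10
  op13 P1: load  L3 → I/S on L3; bus (none); mem=20
  op14 P1: load  L1 → S/S on L1; bus BusRd Flush; mem=96
  op15 P1: load  L6 → I/S on L6; bus (none); mem=90
  op16 P0: load  L1 → S/S on L1; bus (none); mem=96
  op17 P1: store L3 := 29 → I/M on L3; bus BusRdX; mem=20
  op18 P0: store L0 := 37 → M/I on L0; bus BusRdX; mem=70
  op19 P0: load  L4 → S/S on L4; bus BusRd Flush; mem=64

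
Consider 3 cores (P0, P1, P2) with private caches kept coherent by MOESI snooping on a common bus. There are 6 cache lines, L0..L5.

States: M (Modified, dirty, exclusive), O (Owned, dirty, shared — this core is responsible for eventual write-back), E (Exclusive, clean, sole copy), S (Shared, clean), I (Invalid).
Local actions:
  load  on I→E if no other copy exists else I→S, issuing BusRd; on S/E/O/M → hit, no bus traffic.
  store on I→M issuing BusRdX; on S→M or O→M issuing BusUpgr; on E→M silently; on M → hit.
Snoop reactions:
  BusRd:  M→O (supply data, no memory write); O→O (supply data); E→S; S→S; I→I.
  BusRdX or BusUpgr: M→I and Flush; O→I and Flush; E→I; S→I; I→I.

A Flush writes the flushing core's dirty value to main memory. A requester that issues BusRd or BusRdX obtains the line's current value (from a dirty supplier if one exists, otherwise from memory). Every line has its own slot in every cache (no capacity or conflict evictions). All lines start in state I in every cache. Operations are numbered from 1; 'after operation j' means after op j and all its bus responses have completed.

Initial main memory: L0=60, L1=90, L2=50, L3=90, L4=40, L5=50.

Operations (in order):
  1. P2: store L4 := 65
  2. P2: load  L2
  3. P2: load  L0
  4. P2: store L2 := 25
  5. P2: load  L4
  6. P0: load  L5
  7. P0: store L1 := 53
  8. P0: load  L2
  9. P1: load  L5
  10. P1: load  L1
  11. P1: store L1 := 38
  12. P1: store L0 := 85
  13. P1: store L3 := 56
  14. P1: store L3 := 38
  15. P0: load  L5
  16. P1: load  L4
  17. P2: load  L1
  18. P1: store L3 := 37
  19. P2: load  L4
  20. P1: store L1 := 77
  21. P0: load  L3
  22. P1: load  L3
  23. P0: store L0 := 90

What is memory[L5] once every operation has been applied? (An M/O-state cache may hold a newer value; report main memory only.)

1. P2: store L4 := 65  bus=[BusRdX]  L4: P0=I P1=I P2=M  mem[L4]=40
2. P2: load  L2  bus=[BusRd]  L2: P0=I P1=I P2=E  mem[L2]=50
3. P2: load  L0  bus=[BusRd]  L0: P0=I P1=I P2=E  mem[L0]=60
4. P2: store L2 := 25  bus=[-]  L2: P0=I P1=I P2=M  mem[L2]=50
5. P2: load  L4  bus=[-]  L4: P0=I P1=I P2=M  mem[L4]=40
6. P0: load  L5  bus=[BusRd]  L5: P0=E P1=I P2=I  mem[L5]=50
7. P0: store L1 := 53  bus=[BusRdX]  L1: P0=M P1=I P2=I  mem[L1]=90
8. P0: load  L2  bus=[BusRd]  L2: P0=S P1=I P2=O  mem[L2]=50
9. P1: load  L5  bus=[BusRd]  L5: P0=S P1=S P2=I  mem[L5]=50
10. P1: load  L1  bus=[BusRd]  L1: P0=O P1=S P2=I  mem[L1]=90
11. P1: store L1 := 38  bus=[BusUpgr,Flush]  L1: P0=I P1=M P2=I  mem[L1]=53
12. P1: store L0 := 85  bus=[BusRdX]  L0: P0=I P1=M P2=I  mem[L0]=60
13. P1: store L3 := 56  bus=[BusRdX]  L3: P0=I P1=M P2=I  mem[L3]=90
14. P1: store L3 := 38  bus=[-]  L3: P0=I P1=M P2=I  mem[L3]=90
15. P0: load  L5  bus=[-]  L5: P0=S P1=S P2=I  mem[L5]=50
16. P1: load  L4  bus=[BusRd]  L4: P0=I P1=S P2=O  mem[L4]=40
17. P2: load  L1  bus=[BusRd]  L1: P0=I P1=O P2=S  mem[L1]=53
18. P1: store L3 := 37  bus=[-]  L3: P0=I P1=M P2=I  mem[L3]=90
19. P2: load  L4  bus=[-]  L4: P0=I P1=S P2=O  mem[L4]=40
20. P1: store L1 := 77  bus=[BusUpgr]  L1: P0=I P1=M P2=I  mem[L1]=53
21. P0: load  L3  bus=[BusRd]  L3: P0=S P1=O P2=I  mem[L3]=90
22. P1: load  L3  bus=[-]  L3: P0=S P1=O P2=I  mem[L3]=90
23. P0: store L0 := 90  bus=[BusRdX,Flush]  L0: P0=M P1=I P2=I  mem[L0]=85

memory[L5] = 50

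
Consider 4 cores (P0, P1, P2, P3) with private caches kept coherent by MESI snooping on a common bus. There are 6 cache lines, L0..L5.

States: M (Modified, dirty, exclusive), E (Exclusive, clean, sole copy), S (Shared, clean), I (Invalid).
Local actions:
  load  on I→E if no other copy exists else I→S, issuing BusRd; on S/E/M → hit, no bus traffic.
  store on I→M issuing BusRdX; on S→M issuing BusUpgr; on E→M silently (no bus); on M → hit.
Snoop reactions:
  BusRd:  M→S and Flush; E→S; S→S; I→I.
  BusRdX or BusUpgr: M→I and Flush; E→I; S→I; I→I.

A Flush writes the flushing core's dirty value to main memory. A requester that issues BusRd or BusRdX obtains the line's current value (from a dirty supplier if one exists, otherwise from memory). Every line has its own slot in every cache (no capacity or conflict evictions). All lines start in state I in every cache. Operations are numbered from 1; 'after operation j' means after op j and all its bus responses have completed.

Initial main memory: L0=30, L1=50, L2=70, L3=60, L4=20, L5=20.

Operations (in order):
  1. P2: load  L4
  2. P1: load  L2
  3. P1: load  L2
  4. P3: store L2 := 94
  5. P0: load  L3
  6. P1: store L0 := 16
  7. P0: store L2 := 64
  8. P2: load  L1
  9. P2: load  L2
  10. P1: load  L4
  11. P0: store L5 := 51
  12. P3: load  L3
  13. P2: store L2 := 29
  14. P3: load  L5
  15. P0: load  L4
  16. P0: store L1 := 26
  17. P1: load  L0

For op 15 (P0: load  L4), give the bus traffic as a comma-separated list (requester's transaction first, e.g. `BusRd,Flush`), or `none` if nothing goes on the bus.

bus = BusRd

step 1: P2: load  L4  ⟶  IIEI  (L4)  txn=BusRd  M[L4]=20
step 2: P1: load  L2  ⟶  IEII  (L2)  txn=BusRd  M[L2]=70
step 3: P1: load  L2  ⟶  IEII  (L2)  txn=∅  M[L2]=70
step 4: P3: store L2 := 94  ⟶  IIIM  (L2)  txn=BusRdX  M[L2]=70
step 5: P0: load  L3  ⟶  EIII  (L3)  txn=BusRd  M[L3]=60
step 6: P1: store L0 := 16  ⟶  IMII  (L0)  txn=BusRdX  M[L0]=30
step 7: P0: store L2 := 64  ⟶  MIII  (L2)  txn=BusRdX+Flush  M[L2]=94
step 8: P2: load  L1  ⟶  IIEI  (L1)  txn=BusRd  M[L1]=50
step 9: P2: load  L2  ⟶  SISI  (L2)  txn=BusRd+Flush  M[L2]=64
step 10: P1: load  L4  ⟶  ISSI  (L4)  txn=BusRd  M[L4]=20
step 11: P0: store L5 := 51  ⟶  MIII  (L5)  txn=BusRdX  M[L5]=20
step 12: P3: load  L3  ⟶  SIIS  (L3)  txn=BusRd  M[L3]=60
step 13: P2: store L2 := 29  ⟶  IIMI  (L2)  txn=BusUpgr  M[L2]=64
step 14: P3: load  L5  ⟶  SIIS  (L5)  txn=BusRd+Flush  M[L5]=51
step 15: P0: load  L4  ⟶  SSSI  (L4)  txn=BusRd  M[L4]=20
step 16: P0: store L1 := 26  ⟶  MIII  (L1)  txn=BusRdX  M[L1]=50
step 17: P1: load  L0  ⟶  IMII  (L0)  txn=∅  M[L0]=30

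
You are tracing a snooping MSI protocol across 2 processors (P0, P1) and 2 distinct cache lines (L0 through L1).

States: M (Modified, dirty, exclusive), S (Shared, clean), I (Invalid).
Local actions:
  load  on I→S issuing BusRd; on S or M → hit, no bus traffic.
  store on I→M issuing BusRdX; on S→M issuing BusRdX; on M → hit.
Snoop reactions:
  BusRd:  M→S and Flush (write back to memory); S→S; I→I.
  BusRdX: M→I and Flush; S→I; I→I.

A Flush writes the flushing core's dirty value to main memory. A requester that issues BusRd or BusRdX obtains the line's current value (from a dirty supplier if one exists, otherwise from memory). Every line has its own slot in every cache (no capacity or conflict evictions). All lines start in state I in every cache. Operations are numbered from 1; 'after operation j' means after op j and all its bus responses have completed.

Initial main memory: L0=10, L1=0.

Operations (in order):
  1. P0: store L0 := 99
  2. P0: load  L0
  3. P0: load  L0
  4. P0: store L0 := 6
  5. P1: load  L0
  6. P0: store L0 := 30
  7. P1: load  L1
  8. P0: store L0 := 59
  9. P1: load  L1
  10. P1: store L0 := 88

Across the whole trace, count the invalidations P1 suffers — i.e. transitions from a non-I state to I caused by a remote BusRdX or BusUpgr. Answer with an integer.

invalidations = 1

[1] P0: store L0 := 99 | P0:M(99), P1:I | bus: BusRdX
[2] P0: load  L0 | P0:M(99), P1:I | bus: none
[3] P0: load  L0 | P0:M(99), P1:I | bus: none
[4] P0: store L0 := 6 | P0:M(6), P1:I | bus: none
[5] P1: load  L0 | P0:S(6), P1:S(6) | bus: BusRd,Flush
[6] P0: store L0 := 30 | P0:M(30), P1:I | bus: BusRdX
[7] P1: load  L1 | P0:I, P1:S(0) | bus: BusRd
[8] P0: store L0 := 59 | P0:M(59), P1:I | bus: none
[9] P1: load  L1 | P0:I, P1:S(0) | bus: none
[10] P1: store L0 := 88 | P0:I, P1:M(88) | bus: BusRdX,Flush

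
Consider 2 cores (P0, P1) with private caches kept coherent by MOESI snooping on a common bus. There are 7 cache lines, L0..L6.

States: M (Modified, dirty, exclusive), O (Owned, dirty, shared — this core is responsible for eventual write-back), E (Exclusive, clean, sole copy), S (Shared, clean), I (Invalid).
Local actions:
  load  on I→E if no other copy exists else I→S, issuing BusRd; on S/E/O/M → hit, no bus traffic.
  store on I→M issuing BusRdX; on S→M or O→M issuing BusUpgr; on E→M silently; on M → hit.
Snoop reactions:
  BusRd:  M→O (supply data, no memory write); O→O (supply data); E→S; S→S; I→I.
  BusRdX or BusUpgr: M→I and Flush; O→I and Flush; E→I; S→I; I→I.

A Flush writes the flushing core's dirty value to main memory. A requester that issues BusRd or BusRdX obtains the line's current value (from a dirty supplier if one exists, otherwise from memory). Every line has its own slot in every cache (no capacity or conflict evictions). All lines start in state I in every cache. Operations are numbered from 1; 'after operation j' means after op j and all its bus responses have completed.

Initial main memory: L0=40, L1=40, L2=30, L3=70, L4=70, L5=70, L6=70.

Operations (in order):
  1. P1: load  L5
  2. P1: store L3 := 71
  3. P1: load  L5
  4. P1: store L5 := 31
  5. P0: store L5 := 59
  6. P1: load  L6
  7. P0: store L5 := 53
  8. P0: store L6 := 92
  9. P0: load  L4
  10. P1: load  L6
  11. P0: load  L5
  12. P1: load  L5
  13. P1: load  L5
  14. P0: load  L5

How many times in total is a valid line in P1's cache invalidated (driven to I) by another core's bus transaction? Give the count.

invalidations = 2

[1] P1: load  L5 | P0:I, P1:E(70) | bus: BusRd
[2] P1: store L3 := 71 | P0:I, P1:M(71) | bus: BusRdX
[3] P1: load  L5 | P0:I, P1:E(70) | bus: none
[4] P1: store L5 := 31 | P0:I, P1:M(31) | bus: none
[5] P0: store L5 := 59 | P0:M(59), P1:I | bus: BusRdX,Flush
[6] P1: load  L6 | P0:I, P1:E(70) | bus: BusRd
[7] P0: store L5 := 53 | P0:M(53), P1:I | bus: none
[8] P0: store L6 := 92 | P0:M(92), P1:I | bus: BusRdX
[9] P0: load  L4 | P0:E(70), P1:I | bus: BusRd
[10] P1: load  L6 | P0:O(92), P1:S(92) | bus: BusRd
[11] P0: load  L5 | P0:M(53), P1:I | bus: none
[12] P1: load  L5 | P0:O(53), P1:S(53) | bus: BusRd
[13] P1: load  L5 | P0:O(53), P1:S(53) | bus: none
[14] P0: load  L5 | P0:O(53), P1:S(53) | bus: none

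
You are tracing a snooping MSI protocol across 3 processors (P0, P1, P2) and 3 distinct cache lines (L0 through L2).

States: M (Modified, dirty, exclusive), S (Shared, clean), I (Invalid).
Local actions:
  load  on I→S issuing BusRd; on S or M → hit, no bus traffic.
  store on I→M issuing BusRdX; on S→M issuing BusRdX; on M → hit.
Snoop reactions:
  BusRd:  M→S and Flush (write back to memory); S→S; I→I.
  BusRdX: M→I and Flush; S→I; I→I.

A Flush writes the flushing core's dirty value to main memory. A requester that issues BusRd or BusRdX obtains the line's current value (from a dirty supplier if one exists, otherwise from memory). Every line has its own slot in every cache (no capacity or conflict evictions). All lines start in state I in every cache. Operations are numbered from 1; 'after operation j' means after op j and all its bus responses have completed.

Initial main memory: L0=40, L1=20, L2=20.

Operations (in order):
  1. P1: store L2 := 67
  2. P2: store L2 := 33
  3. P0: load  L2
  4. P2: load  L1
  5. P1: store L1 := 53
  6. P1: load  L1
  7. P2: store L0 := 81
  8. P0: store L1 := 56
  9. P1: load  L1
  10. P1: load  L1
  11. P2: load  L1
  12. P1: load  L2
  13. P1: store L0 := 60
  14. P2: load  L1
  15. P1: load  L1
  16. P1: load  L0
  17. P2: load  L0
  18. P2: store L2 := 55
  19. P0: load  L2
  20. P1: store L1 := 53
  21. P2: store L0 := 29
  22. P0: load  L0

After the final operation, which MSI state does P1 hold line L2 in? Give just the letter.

step 1: P1: store L2 := 67  ⟶  IMI  (L2)  txn=BusRdX  M[L2]=20
step 2: P2: store L2 := 33  ⟶  IIM  (L2)  txn=BusRdX+Flush  M[L2]=67
step 3: P0: load  L2  ⟶  SIS  (L2)  txn=BusRd+Flush  M[L2]=33
step 4: P2: load  L1  ⟶  IIS  (L1)  txn=BusRd  M[L1]=20
step 5: P1: store L1 := 53  ⟶  IMI  (L1)  txn=BusRdX  M[L1]=20
step 6: P1: load  L1  ⟶  IMI  (L1)  txn=∅  M[L1]=20
step 7: P2: store L0 := 81  ⟶  IIM  (L0)  txn=BusRdX  M[L0]=40
step 8: P0: store L1 := 56  ⟶  MII  (L1)  txn=BusRdX+Flush  M[L1]=53
step 9: P1: load  L1  ⟶  SSI  (L1)  txn=BusRd+Flush  M[L1]=56
step 10: P1: load  L1  ⟶  SSI  (L1)  txn=∅  M[L1]=56
step 11: P2: load  L1  ⟶  SSS  (L1)  txn=BusRd  M[L1]=56
step 12: P1: load  L2  ⟶  SSS  (L2)  txn=BusRd  M[L2]=33
step 13: P1: store L0 := 60  ⟶  IMI  (L0)  txn=BusRdX+Flush  M[L0]=81
step 14: P2: load  L1  ⟶  SSS  (L1)  txn=∅  M[L1]=56
step 15: P1: load  L1  ⟶  SSS  (L1)  txn=∅  M[L1]=56
step 16: P1: load  L0  ⟶  IMI  (L0)  txn=∅  M[L0]=81
step 17: P2: load  L0  ⟶  ISS  (L0)  txn=BusRd+Flush  M[L0]=60
step 18: P2: store L2 := 55  ⟶  IIM  (L2)  txn=BusRdX  M[L2]=33
step 19: P0: load  L2  ⟶  SIS  (L2)  txn=BusRd+Flush  M[L2]=55
step 20: P1: store L1 := 53  ⟶  IMI  (L1)  txn=BusRdX  M[L1]=56
step 21: P2: store L0 := 29  ⟶  IIM  (L0)  txn=BusRdX  M[L0]=60
step 22: P0: load  L0  ⟶  SIS  (L0)  txn=BusRd+Flush  M[L0]=29

state = I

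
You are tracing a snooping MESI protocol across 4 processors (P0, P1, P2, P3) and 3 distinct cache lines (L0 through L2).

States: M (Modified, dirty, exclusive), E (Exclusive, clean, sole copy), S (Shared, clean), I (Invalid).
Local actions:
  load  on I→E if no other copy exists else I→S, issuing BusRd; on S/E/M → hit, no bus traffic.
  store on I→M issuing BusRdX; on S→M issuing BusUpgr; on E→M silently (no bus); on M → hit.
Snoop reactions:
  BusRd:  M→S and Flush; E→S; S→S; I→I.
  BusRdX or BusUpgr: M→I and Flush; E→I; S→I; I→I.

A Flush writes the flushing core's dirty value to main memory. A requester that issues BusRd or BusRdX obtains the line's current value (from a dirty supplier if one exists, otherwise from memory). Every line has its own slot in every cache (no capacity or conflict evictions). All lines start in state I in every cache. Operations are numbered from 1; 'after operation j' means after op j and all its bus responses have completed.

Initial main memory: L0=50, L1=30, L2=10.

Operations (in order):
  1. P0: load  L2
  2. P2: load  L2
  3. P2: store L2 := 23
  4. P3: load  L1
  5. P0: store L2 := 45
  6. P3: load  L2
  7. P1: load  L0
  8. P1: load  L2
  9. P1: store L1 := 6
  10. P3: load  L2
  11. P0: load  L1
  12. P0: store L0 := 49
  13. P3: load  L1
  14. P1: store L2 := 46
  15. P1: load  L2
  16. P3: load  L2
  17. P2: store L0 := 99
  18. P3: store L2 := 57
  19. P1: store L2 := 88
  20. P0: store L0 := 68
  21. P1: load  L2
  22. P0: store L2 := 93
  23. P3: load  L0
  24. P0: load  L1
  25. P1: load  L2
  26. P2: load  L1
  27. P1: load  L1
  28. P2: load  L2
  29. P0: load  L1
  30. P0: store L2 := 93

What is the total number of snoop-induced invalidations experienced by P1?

1. P0: load  L2  bus=[BusRd]  L2: P0=E P1=I P2=I P3=I  mem[L2]=10
2. P2: load  L2  bus=[BusRd]  L2: P0=S P1=I P2=S P3=I  mem[L2]=10
3. P2: store L2 := 23  bus=[BusUpgr]  L2: P0=I P1=I P2=M P3=I  mem[L2]=10
4. P3: load  L1  bus=[BusRd]  L1: P0=I P1=I P2=I P3=E  mem[L1]=30
5. P0: store L2 := 45  bus=[BusRdX,Flush]  L2: P0=M P1=I P2=I P3=I  mem[L2]=23
6. P3: load  L2  bus=[BusRd,Flush]  L2: P0=S P1=I P2=I P3=S  mem[L2]=45
7. P1: load  L0  bus=[BusRd]  L0: P0=I P1=E P2=I P3=I  mem[L0]=50
8. P1: load  L2  bus=[BusRd]  L2: P0=S P1=S P2=I P3=S  mem[L2]=45
9. P1: store L1 := 6  bus=[BusRdX]  L1: P0=I P1=M P2=I P3=I  mem[L1]=30
10. P3: load  L2  bus=[-]  L2: P0=S P1=S P2=I P3=S  mem[L2]=45
11. P0: load  L1  bus=[BusRd,Flush]  L1: P0=S P1=S P2=I P3=I  mem[L1]=6
12. P0: store L0 := 49  bus=[BusRdX]  L0: P0=M P1=I P2=I P3=I  mem[L0]=50
13. P3: load  L1  bus=[BusRd]  L1: P0=S P1=S P2=I P3=S  mem[L1]=6
14. P1: store L2 := 46  bus=[BusUpgr]  L2: P0=I P1=M P2=I P3=I  mem[L2]=45
15. P1: load  L2  bus=[-]  L2: P0=I P1=M P2=I P3=I  mem[L2]=45
16. P3: load  L2  bus=[BusRd,Flush]  L2: P0=I P1=S P2=I P3=S  mem[L2]=46
17. P2: store L0 := 99  bus=[BusRdX,Flush]  L0: P0=I P1=I P2=M P3=I  mem[L0]=49
18. P3: store L2 := 57  bus=[BusUpgr]  L2: P0=I P1=I P2=I P3=M  mem[L2]=46
19. P1: store L2 := 88  bus=[BusRdX,Flush]  L2: P0=I P1=M P2=I P3=I  mem[L2]=57
20. P0: store L0 := 68  bus=[BusRdX,Flush]  L0: P0=M P1=I P2=I P3=I  mem[L0]=99
21. P1: load  L2  bus=[-]  L2: P0=I P1=M P2=I P3=I  mem[L2]=57
22. P0: store L2 := 93  bus=[BusRdX,Flush]  L2: P0=M P1=I P2=I P3=I  mem[L2]=88
23. P3: load  L0  bus=[BusRd,Flush]  L0: P0=S P1=I P2=I P3=S  mem[L0]=68
24. P0: load  L1  bus=[-]  L1: P0=S P1=S P2=I P3=S  mem[L1]=6
25. P1: load  L2  bus=[BusRd,Flush]  L2: P0=S P1=S P2=I P3=I  mem[L2]=93
26. P2: load  L1  bus=[BusRd]  L1: P0=S P1=S P2=S P3=S  mem[L1]=6
27. P1: load  L1  bus=[-]  L1: P0=S P1=S P2=S P3=S  mem[L1]=6
28. P2: load  L2  bus=[BusRd]  L2: P0=S P1=S P2=S P3=I  mem[L2]=93
29. P0: load  L1  bus=[-]  L1: P0=S P1=S P2=S P3=S  mem[L1]=6
30. P0: store L2 := 93  bus=[BusUpgr]  L2: P0=M P1=I P2=I P3=I  mem[L2]=93

invalidations = 4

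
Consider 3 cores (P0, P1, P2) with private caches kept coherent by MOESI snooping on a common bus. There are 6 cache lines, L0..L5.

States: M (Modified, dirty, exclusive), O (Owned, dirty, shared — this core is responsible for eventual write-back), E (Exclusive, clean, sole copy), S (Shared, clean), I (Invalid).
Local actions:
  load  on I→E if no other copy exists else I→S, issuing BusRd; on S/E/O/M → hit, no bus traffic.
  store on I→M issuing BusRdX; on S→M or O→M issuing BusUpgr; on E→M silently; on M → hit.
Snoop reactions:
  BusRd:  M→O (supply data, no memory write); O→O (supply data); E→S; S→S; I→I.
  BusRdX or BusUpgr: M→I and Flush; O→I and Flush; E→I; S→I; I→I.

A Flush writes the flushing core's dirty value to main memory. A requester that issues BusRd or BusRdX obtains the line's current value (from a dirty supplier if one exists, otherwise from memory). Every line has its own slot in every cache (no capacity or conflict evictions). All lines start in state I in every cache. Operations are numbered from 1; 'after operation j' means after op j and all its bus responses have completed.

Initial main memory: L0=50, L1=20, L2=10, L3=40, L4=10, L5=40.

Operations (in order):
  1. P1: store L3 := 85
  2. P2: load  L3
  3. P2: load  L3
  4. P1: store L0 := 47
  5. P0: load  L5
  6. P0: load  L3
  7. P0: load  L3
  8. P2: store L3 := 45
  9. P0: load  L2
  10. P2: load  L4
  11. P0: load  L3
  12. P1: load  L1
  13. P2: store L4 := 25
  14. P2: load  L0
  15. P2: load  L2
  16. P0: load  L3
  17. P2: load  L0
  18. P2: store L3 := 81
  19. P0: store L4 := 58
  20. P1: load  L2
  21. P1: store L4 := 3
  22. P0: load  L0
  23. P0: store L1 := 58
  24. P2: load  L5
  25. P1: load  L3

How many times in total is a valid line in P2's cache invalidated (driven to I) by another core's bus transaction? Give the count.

invalidations = 1

1. P1: store L3 := 85  bus=[BusRdX]  L3: P0=I P1=M P2=I  mem[L3]=40
2. P2: load  L3  bus=[BusRd]  L3: P0=I P1=O P2=S  mem[L3]=40
3. P2: load  L3  bus=[-]  L3: P0=I P1=O P2=S  mem[L3]=40
4. P1: store L0 := 47  bus=[BusRdX]  L0: P0=I P1=M P2=I  mem[L0]=50
5. P0: load  L5  bus=[BusRd]  L5: P0=E P1=I P2=I  mem[L5]=40
6. P0: load  L3  bus=[BusRd]  L3: P0=S P1=O P2=S  mem[L3]=40
7. P0: load  L3  bus=[-]  L3: P0=S P1=O P2=S  mem[L3]=40
8. P2: store L3 := 45  bus=[BusUpgr,Flush]  L3: P0=I P1=I P2=M  mem[L3]=85
9. P0: load  L2  bus=[BusRd]  L2: P0=E P1=I P2=I  mem[L2]=10
10. P2: load  L4  bus=[BusRd]  L4: P0=I P1=I P2=E  mem[L4]=10
11. P0: load  L3  bus=[BusRd]  L3: P0=S P1=I P2=O  mem[L3]=85
12. P1: load  L1  bus=[BusRd]  L1: P0=I P1=E P2=I  mem[L1]=20
13. P2: store L4 := 25  bus=[-]  L4: P0=I P1=I P2=M  mem[L4]=10
14. P2: load  L0  bus=[BusRd]  L0: P0=I P1=O P2=S  mem[L0]=50
15. P2: load  L2  bus=[BusRd]  L2: P0=S P1=I P2=S  mem[L2]=10
16. P0: load  L3  bus=[-]  L3: P0=S P1=I P2=O  mem[L3]=85
17. P2: load  L0  bus=[-]  L0: P0=I P1=O P2=S  mem[L0]=50
18. P2: store L3 := 81  bus=[BusUpgr]  L3: P0=I P1=I P2=M  mem[L3]=85
19. P0: store L4 := 58  bus=[BusRdX,Flush]  L4: P0=M P1=I P2=I  mem[L4]=25
20. P1: load  L2  bus=[BusRd]  L2: P0=S P1=S P2=S  mem[L2]=10
21. P1: store L4 := 3  bus=[BusRdX,Flush]  L4: P0=I P1=M P2=I  mem[L4]=58
22. P0: load  L0  bus=[BusRd]  L0: P0=S P1=O P2=S  mem[L0]=50
23. P0: store L1 := 58  bus=[BusRdX]  L1: P0=M P1=I P2=I  mem[L1]=20
24. P2: load  L5  bus=[BusRd]  L5: P0=S P1=I P2=S  mem[L5]=40
25. P1: load  L3  bus=[BusRd]  L3: P0=I P1=S P2=O  mem[L3]=85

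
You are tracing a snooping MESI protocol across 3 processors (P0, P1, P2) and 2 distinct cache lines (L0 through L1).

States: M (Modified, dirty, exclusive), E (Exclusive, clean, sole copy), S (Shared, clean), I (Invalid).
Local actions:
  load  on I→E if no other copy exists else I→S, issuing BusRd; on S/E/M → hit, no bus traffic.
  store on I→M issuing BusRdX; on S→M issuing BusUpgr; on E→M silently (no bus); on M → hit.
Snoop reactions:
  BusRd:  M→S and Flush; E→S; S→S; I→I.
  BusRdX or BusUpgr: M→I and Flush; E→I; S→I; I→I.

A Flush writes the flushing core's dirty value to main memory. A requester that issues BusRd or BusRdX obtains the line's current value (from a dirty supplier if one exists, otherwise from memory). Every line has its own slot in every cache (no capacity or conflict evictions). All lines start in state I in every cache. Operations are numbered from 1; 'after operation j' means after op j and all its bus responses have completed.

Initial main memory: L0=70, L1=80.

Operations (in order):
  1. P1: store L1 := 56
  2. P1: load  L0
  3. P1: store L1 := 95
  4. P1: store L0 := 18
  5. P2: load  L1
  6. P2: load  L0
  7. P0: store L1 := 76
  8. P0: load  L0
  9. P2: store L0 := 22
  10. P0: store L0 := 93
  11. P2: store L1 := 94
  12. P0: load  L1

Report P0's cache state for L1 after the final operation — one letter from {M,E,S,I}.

state = S

  op1 P1: store L1 := 56 → I/M/I on L1; bus BusRdX; mem=80
  op2 P1: load  L0 → I/E/I on L0; bus BusRd; mem=70
  op3 P1: store L1 := 95 → I/M/I on L1; bus (none); mem=80
  op4 P1: store L0 := 18 → I/M/I on L0; bus (none); mem=70
  op5 P2: load  L1 → I/S/S on L1; bus BusRd Flush; mem=95
  op6 P2: load  L0 → I/S/S on L0; bus BusRd Flush; mem=18
  op7 P0: store L1 := 76 → M/I/I on L1; bus BusRdX; mem=95
  op8 P0: load  L0 → S/S/S on L0; bus BusRd; mem=18
  op9 P2: store L0 := 22 → I/I/M on L0; bus BusUpgr; mem=18
  op10 P0: store L0 := 93 → M/I/I on L0; bus BusRdX Flush; mem=22
  op11 P2: store L1 := 94 → I/I/M on L1; bus BusRdX Flush; mem=76
  op12 P0: load  L1 → S/I/S on L1; bus BusRd Flush; mem=94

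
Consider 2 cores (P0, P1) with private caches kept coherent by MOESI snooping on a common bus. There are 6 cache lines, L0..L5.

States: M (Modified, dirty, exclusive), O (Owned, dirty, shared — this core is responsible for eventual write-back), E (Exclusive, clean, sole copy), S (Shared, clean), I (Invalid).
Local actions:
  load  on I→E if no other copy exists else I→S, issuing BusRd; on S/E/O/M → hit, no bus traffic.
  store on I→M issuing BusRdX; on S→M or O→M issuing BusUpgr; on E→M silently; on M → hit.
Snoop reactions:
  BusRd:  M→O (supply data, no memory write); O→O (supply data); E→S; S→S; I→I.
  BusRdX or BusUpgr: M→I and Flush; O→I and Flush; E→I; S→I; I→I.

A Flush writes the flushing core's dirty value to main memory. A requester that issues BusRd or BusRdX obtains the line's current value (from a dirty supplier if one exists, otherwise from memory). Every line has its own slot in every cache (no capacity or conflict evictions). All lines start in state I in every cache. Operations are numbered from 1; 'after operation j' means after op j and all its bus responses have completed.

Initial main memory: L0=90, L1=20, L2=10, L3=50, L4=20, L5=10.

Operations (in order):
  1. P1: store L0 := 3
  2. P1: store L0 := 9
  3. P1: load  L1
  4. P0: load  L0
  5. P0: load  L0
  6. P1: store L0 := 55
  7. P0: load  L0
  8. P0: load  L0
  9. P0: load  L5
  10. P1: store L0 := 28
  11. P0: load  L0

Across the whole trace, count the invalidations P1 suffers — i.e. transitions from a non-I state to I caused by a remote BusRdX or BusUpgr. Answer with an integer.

  op1 P1: store L0 := 3 → I/M on L0; bus BusRdX; mem=90
  op2 P1: store L0 := 9 → I/M on L0; bus (none); mem=90
  op3 P1: load  L1 → I/E on L1; bus BusRd; mem=20
  op4 P0: load  L0 → S/O on L0; bus BusRd; mem=90
  op5 P0: load  L0 → S/O on L0; bus (none); mem=90
  op6 P1: store L0 := 55 → I/M on L0; bus BusUpgr; mem=90
  op7 P0: load  L0 → S/O on L0; bus BusRd; mem=90
  op8 P0: load  L0 → S/O on L0; bus (none); mem=90
  op9 P0: load  L5 → E/I on L5; bus BusRd; mem=10
  op10 P1: store L0 := 28 → I/M on L0; bus BusUpgr; mem=90
  op11 P0: load  L0 → S/O on L0; bus BusRd; mem=90

invalidations = 0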